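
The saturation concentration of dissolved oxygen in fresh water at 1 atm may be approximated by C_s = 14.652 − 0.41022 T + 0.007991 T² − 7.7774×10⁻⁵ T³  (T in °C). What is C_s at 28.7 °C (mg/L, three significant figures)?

C_s ≈ 7.62 mg/L

C_s = 14.652 − 0.41022×28.7 + 0.007991×28.7² − 7.7774×10⁻⁵×28.7³ = 7.622 mg/L.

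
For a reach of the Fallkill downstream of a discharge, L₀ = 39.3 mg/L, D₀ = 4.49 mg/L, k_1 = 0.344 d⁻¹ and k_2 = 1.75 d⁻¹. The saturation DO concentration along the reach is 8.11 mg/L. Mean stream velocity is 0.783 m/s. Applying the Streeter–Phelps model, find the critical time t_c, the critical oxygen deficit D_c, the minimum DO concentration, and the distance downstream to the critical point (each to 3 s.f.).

t_c ≈ 0.710 d; D_c ≈ 6.05 mg/L; min DO ≈ 2.06 mg/L; x_c ≈ 48.0 km

With k_2/k_1 = 5.087 and 1 − D₀(k_2−k_1)/(k_1 L₀) = 0.5330,
t_c = ln(5.087 × 0.5330) / (1.75 − 0.344) = ln(2.712) / 1.406 = 0.9976/1.406 = 0.7095 d.
L(t_c) = L₀ e^(−k_1 t_c) = 39.3 × 0.7834 = 30.79 mg/L, and at the critical point k_2 D_c = k_1 L, so D_c = (0.344/1.75) × 30.79 = 6.052 mg/L.
Minimum DO = C_s − D_c = 8.11 − 6.052 = 2.058 mg/L.
x_c = v t_c = 0.783 m/s × 0.7095 d × 86400 s/d = 48000 m ≈ 48.0 km.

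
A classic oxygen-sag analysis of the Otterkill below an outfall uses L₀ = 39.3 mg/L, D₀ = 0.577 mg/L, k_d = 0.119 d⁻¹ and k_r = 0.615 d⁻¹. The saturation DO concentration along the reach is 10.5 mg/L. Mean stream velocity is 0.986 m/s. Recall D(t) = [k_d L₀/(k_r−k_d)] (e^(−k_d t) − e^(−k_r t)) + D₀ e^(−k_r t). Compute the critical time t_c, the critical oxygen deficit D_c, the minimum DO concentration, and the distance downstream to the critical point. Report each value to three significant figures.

At the critical point dD/dt = 0, so k_d L₀ e^(−k_d t) = k_r D. Substituting D(t) from the Streeter–Phelps equation and solving for t gives
t_c = ln[(k_r/k_d)(1 − D₀(k_r−k_d)/(k_d L₀))] / (k_r−k_d).
Here k_r−k_d = 0.4960 d⁻¹ and 1 − D₀(k_r−k_d)/(k_d L₀) = 1 − 0.577×0.4960/(0.119×39.3) = 0.9388, so
t_c = ln(5.168 × 0.9388) / 0.4960 = 1.579 / 0.4960 = 3.184 d.
L(t_c) = L₀ e^(−k_d t_c) = 39.3 × 0.6846 = 26.90 mg/L, and at the critical point k_r D_c = k_d L, so D_c = (0.119/0.615) × 26.90 = 5.206 mg/L.
Minimum DO = C_s − D_c = 10.5 − 5.206 = 5.294 mg/L.
x_c = v t_c = 0.986 m/s × 3.184 d × 86400 s/d = 271300 m ≈ 271 km.

t_c ≈ 3.18 d; D_c ≈ 5.21 mg/L; min DO ≈ 5.29 mg/L; x_c ≈ 271 km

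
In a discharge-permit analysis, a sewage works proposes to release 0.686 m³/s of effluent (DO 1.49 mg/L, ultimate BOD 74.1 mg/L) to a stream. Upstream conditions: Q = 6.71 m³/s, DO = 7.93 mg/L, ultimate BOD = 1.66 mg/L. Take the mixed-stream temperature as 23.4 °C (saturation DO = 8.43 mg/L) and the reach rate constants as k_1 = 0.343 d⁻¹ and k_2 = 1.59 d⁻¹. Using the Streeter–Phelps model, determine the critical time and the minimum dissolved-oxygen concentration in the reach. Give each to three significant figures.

Mixed DO = (6.71×7.93 + 0.686×1.49)/(6.71+0.686) = 54.23/7.396 = 7.333 mg/L.
Mixed L₀ = (6.71×1.66 + 0.686×74.1)/(7.396) = 61.97/7.396 = 8.379 mg/L.
Initial deficit D₀ = C_s − DO₀ = 8.43 − 7.333 = 1.097 mg/L.
t_c = (1/1.247) ln[(1.59/0.343)(1 − 1.097×1.247/(0.343×8.379))] = 0.8019 × ln(2.428) = 0.7115 d.
D_c = (0.343/1.59) × 8.379 × e^(−0.343×0.7115) = 0.2157 × 8.379 × 0.7834 = 1.416 mg/L.
Minimum DO = 8.43 − 1.416 = 7.014 mg/L.

t_c ≈ 0.712 d; minimum DO ≈ 7.01 mg/L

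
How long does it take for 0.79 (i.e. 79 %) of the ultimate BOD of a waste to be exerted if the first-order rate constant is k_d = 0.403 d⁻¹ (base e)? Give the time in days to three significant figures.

y/L₀ = 1 − e^(−k_d t) = 0.79 ⇒ e^(−k_d t) = 0.210
t = −ln(0.210) / 0.403 = 1.561 / 0.403 = 3.873 d.

t ≈ 3.87 d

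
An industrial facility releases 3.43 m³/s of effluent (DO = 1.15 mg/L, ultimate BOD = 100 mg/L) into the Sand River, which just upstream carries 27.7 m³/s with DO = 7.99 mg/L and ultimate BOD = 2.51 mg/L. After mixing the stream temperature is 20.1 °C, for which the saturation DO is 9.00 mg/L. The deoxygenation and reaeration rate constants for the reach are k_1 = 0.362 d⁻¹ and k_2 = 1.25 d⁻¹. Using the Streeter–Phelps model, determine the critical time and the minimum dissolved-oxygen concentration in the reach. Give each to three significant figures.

t_c ≈ 0.950 d; minimum DO ≈ 6.28 mg/L

Mixed DO = (27.7×7.99 + 3.43×1.15)/(27.7+3.43) = 225.3/31.13 = 7.236 mg/L.
Mixed L₀ = (27.7×2.51 + 3.43×100)/(31.13) = 412.5/31.13 = 13.25 mg/L.
Initial deficit D₀ = C_s − DO₀ = 9.00 − 7.236 = 1.764 mg/L.
t_c = (1/0.8880) ln[(1.25/0.362)(1 − 1.764×0.8880/(0.362×13.25))] = 1.126 × ln(2.326) = 0.9505 d.
D_c = (0.362/1.25) × 13.25 × e^(−0.362×0.9505) = 0.2896 × 13.25 × 0.7089 = 2.720 mg/L.
Minimum DO = 9.00 − 2.720 = 6.280 mg/L.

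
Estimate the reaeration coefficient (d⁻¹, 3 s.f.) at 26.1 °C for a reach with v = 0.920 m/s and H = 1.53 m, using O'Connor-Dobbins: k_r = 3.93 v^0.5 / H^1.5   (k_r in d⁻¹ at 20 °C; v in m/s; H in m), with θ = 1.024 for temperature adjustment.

k_r(20) = 3.93 × 0.920^0.5 / 1.53^1.5 = 3.93 × 0.9592 / 1.893 = 1.992 d⁻¹.
k_r(26.1) = 1.992 × 1.024^(26.1−20) = 1.992 × 1.156 = 2.302 d⁻¹.

k_r ≈ 2.30 d⁻¹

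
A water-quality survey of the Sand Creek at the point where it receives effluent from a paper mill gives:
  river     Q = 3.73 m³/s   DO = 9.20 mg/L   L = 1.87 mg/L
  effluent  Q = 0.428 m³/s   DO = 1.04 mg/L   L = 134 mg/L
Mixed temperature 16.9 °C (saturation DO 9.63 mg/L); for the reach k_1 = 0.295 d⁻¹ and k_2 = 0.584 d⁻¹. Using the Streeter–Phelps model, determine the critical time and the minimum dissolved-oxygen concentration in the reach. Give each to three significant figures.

t_c ≈ 2.07 d; minimum DO ≈ 5.39 mg/L

Mixed DO = (3.73×9.20 + 0.428×1.04)/(3.73+0.428) = 34.76/4.158 = 8.360 mg/L.
Mixed L₀ = (3.73×1.87 + 0.428×134)/(4.158) = 64.33/4.158 = 15.47 mg/L.
Initial deficit D₀ = C_s − DO₀ = 9.63 − 8.360 = 1.270 mg/L.
t_c = (1/0.2890) ln[(0.584/0.295)(1 − 1.270×0.2890/(0.295×15.47))] = 3.460 × ln(1.820) = 2.073 d.
D_c = (0.295/0.584) × 15.47 × e^(−0.295×2.073) = 0.5051 × 15.47 × 0.5425 = 4.240 mg/L.
Minimum DO = 9.63 − 4.240 = 5.390 mg/L.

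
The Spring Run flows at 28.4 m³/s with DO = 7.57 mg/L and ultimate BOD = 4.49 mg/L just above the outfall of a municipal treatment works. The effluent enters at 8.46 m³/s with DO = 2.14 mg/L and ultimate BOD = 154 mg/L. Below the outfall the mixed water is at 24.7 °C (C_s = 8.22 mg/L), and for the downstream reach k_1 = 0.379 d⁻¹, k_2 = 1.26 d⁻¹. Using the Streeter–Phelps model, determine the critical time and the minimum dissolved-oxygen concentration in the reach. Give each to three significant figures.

Mixed DO = (28.4×7.57 + 8.46×2.14)/(28.4+8.46) = 233.1/36.86 = 6.324 mg/L.
Mixed L₀ = (28.4×4.49 + 8.46×154)/(36.86) = 1430/36.86 = 38.81 mg/L.
Initial deficit D₀ = C_s − DO₀ = 8.22 − 6.324 = 1.896 mg/L.
t_c = (1/0.8810) ln[(1.26/0.379)(1 − 1.896×0.8810/(0.379×38.81))] = 1.135 × ln(2.947) = 1.227 d.
D_c = (0.379/1.26) × 38.81 × e^(−0.379×1.227) = 0.3008 × 38.81 × 0.6282 = 7.332 mg/L.
Minimum DO = 8.22 − 7.332 = 0.8877 mg/L.

t_c ≈ 1.23 d; minimum DO ≈ 0.888 mg/L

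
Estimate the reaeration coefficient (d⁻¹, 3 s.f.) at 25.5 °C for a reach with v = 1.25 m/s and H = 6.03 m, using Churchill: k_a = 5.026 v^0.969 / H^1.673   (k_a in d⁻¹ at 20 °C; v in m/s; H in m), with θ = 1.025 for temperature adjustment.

k_a(20) = 5.026 × 1.25^0.969 / 6.03^1.673 = 5.026 × 1.241 / 20.21 = 0.3088 d⁻¹.
k_a(25.5) = 0.3088 × 1.025^(25.5−20) = 0.3088 × 1.145 = 0.3537 d⁻¹.

k_a ≈ 0.354 d⁻¹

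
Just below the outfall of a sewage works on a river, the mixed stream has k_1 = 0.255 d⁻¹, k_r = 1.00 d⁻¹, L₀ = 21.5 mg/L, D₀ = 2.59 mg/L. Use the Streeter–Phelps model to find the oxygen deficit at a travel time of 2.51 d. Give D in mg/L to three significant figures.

k_1 L₀/(k_r−k_1) = 0.255×21.5/(1.00−0.255) = 5.482/0.7450 = 7.359 mg/L.
e^(−k_1 t) = e^(−0.255×2.510) = 0.5273; e^(−k_r t) = e^(−1.00×2.510) = 0.08127.
D = 7.359 × (0.5273 − 0.08127) + 2.59 × 0.08127 = 3.282 + 0.2105 = 3.493 mg/L.

D ≈ 3.49 mg/L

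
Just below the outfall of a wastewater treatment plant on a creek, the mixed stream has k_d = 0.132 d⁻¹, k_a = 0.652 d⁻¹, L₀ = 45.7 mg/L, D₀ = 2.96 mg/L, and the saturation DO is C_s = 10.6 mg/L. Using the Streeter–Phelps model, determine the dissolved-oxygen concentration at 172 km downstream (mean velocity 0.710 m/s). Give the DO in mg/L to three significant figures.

Travel time t = x/v = 172 km / (0.710 m/s) = 172000 m / 0.710 m/s = 242300 s = 2.804 d.
k_d L₀/(k_a−k_d) = 0.132×45.7/(0.652−0.132) = 6.032/0.5200 = 11.60 mg/L.
e^(−k_d t) = e^(−0.132×2.804) = 0.6907; e^(−k_a t) = e^(−0.652×2.804) = 0.1607.
D = 11.60 × (0.6907 − 0.1607) + 2.96 × 0.1607 = 6.148 + 0.4757 = 6.623 mg/L.
DO = C_s − D = 10.6 − 6.623 = 3.977 mg/L.

DO ≈ 3.98 mg/L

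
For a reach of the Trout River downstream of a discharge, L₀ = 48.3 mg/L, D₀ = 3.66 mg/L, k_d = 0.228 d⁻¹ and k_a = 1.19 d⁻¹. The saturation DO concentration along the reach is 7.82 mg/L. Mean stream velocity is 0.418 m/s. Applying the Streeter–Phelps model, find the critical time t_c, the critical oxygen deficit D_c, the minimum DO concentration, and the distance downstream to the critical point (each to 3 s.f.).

t_c ≈ 1.32 d; D_c ≈ 6.85 mg/L; min DO ≈ 0.967 mg/L; x_c ≈ 47.6 km

At the critical point dD/dt = 0, so k_d L₀ e^(−k_d t) = k_a D. Substituting D(t) from the Streeter–Phelps equation and solving for t gives
t_c = ln[(k_a/k_d)(1 − D₀(k_a−k_d)/(k_d L₀))] / (k_a−k_d).
Here k_a−k_d = 0.9620 d⁻¹ and 1 − D₀(k_a−k_d)/(k_d L₀) = 1 − 3.66×0.9620/(0.228×48.3) = 0.6803, so
t_c = ln(5.219 × 0.6803) / 0.9620 = 1.267 / 0.9620 = 1.317 d.
D_c = (k_d/k_a) L₀ e^(−k_d t_c) = (0.228/1.19) × 48.3 × e^(−0.228×1.317) = 0.1916 × 48.3 × 0.7406 = 6.853 mg/L.
Minimum DO = C_s − D_c = 7.82 − 6.853 = 0.9665 mg/L.
x_c = v t_c = 0.418 m/s × 1.317 d × 86400 s/d = 47570 m ≈ 47.6 km.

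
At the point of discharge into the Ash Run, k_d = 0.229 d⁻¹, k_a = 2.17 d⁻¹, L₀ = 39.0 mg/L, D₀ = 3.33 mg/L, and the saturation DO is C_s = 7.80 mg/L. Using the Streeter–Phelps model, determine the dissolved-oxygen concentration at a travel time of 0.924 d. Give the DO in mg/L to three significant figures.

DO ≈ 4.25 mg/L

k_d L₀/(k_a−k_d) = 0.229×39.0/(2.17−0.229) = 8.931/1.941 = 4.601 mg/L.
e^(−k_d t) = e^(−0.229×0.9240) = 0.8093; e^(−k_a t) = e^(−2.17×0.9240) = 0.1346.
D = 4.601 × (0.8093 − 0.1346) + 3.33 × 0.1346 = 3.104 + 0.4484 = 3.553 mg/L.
DO = C_s − D = 7.80 − 3.553 = 4.247 mg/L.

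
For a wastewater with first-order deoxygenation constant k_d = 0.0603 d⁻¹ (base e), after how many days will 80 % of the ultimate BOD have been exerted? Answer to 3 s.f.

t ≈ 26.7 d

y/L₀ = 1 − e^(−k_d t) = 0.80 ⇒ e^(−k_d t) = 0.200
t = −ln(0.200) / 0.0603 = 1.609 / 0.0603 = 26.69 d.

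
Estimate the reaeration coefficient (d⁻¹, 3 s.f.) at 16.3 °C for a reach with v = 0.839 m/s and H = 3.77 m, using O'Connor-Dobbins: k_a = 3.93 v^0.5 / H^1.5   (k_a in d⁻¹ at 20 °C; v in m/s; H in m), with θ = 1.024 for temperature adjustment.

k_a(20) = 3.93 × 0.839^0.5 / 3.77^1.5 = 3.93 × 0.9160 / 7.320 = 0.4918 d⁻¹.
k_a(16.3) = 0.4918 × 1.024^(16.3−20) = 0.4918 × 0.9160 = 0.4505 d⁻¹.

k_a ≈ 0.450 d⁻¹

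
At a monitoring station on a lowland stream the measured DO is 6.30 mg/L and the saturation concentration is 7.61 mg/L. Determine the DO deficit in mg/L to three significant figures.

D ≈ 1.31 mg/L

D = C_s − C = 7.61 − 6.30 = 1.31 mg/L.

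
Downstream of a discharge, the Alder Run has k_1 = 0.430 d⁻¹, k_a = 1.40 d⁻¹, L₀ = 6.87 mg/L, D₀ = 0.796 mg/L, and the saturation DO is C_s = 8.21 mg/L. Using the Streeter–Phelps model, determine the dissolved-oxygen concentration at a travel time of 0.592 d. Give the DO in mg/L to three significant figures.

k_1 L₀/(k_a−k_1) = 0.430×6.87/(1.40−0.430) = 2.954/0.9700 = 3.045 mg/L.
e^(−k_1 t) = e^(−0.430×0.5920) = 0.7753; e^(−k_a t) = e^(−1.40×0.5920) = 0.4366.
D = 3.045 × (0.7753 − 0.4366) + 0.796 × 0.4366 = 1.031 + 0.3475 = 1.379 mg/L.
DO = C_s − D = 8.21 − 1.379 = 6.831 mg/L.

DO ≈ 6.83 mg/L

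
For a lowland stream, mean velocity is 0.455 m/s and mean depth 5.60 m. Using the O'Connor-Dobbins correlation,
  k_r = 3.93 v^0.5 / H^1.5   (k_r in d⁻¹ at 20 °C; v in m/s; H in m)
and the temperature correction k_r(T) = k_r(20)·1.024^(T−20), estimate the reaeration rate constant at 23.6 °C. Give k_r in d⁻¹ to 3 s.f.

k_r ≈ 0.218 d⁻¹

k_r(20) = 3.93 × 0.455^0.5 / 5.60^1.5 = 3.93 × 0.6745 / 13.25 = 0.2000 d⁻¹.
k_r(23.6) = 0.2000 × 1.024^(23.6−20) = 0.2000 × 1.089 = 0.2179 d⁻¹.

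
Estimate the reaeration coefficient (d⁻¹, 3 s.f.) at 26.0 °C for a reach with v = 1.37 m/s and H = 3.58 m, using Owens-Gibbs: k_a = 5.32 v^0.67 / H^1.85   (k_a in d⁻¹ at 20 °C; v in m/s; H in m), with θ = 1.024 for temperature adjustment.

k_a ≈ 0.716 d⁻¹

k_a(20) = 5.32 × 1.37^0.67 / 3.58^1.85 = 5.32 × 1.235 / 10.58 = 0.6206 d⁻¹.
k_a(26.0) = 0.6206 × 1.024^(26.0−20) = 0.6206 × 1.153 = 0.7155 d⁻¹.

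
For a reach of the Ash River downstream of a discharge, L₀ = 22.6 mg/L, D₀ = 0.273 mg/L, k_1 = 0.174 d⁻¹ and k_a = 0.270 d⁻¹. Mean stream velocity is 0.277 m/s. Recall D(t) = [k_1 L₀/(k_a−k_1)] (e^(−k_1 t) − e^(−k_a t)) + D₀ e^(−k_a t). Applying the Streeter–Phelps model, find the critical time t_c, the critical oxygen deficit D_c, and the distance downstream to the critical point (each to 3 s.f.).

t_c ≈ 4.51 d; D_c ≈ 6.65 mg/L; x_c ≈ 108 km

At the critical point dD/dt = 0, so k_1 L₀ e^(−k_1 t) = k_a D. Substituting D(t) from the Streeter–Phelps equation and solving for t gives
t_c = ln[(k_a/k_1)(1 − D₀(k_a−k_1)/(k_1 L₀))] / (k_a−k_1).
Here k_a−k_1 = 0.09600 d⁻¹ and 1 − D₀(k_a−k_1)/(k_1 L₀) = 1 − 0.273×0.09600/(0.174×22.6) = 0.9933, so
t_c = ln(1.552 × 0.9933) / 0.09600 = 0.4327 / 0.09600 = 4.507 d.
L(t_c) = L₀ e^(−k_1 t_c) = 22.6 × 0.4565 = 10.32 mg/L, and at the critical point k_a D_c = k_1 L, so D_c = (0.174/0.270) × 10.32 = 6.648 mg/L.
x_c = v t_c = 0.277 m/s × 4.507 d × 86400 s/d = 107900 m ≈ 108 km.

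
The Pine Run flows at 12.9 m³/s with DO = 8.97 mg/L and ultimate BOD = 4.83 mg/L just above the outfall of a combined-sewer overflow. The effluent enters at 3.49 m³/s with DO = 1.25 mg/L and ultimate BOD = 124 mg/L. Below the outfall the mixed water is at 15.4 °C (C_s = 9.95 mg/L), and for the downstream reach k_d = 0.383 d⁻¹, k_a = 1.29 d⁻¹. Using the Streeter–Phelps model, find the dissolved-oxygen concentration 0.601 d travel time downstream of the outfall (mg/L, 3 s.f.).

DO ≈ 4.48 mg/L

Mixed DO = (12.9×8.97 + 3.49×1.25)/(12.9+3.49) = 120.1/16.39 = 7.326 mg/L.
Mixed L₀ = (12.9×4.83 + 3.49×124)/(16.39) = 495.1/16.39 = 30.21 mg/L.
Initial deficit D₀ = C_s − DO₀ = 9.95 − 7.326 = 2.624 mg/L.
D(0.601) = [0.383×30.21/(1.29−0.383)](e^(−0.383×0.601) − e^(−1.29×0.601)) + 2.624 e^(−1.29×0.601)
= 12.75 × (0.7944 − 0.4606) + 2.624 × 0.4606 = 5.466 mg/L.
DO = 9.95 − 5.466 = 4.484 mg/L.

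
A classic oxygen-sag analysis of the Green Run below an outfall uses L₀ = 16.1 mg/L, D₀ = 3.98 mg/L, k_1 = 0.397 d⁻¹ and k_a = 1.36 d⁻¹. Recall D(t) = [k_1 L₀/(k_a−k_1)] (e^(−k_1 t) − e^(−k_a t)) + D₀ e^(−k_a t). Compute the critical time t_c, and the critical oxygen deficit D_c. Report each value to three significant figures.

At the critical point dD/dt = 0, so k_1 L₀ e^(−k_1 t) = k_a D. Substituting D(t) from the Streeter–Phelps equation and solving for t gives
t_c = ln[(k_a/k_1)(1 − D₀(k_a−k_1)/(k_1 L₀))] / (k_a−k_1).
Here k_a−k_1 = 0.9630 d⁻¹ and 1 − D₀(k_a−k_1)/(k_1 L₀) = 1 − 3.98×0.9630/(0.397×16.1) = 0.4004, so
t_c = ln(3.426 × 0.4004) / 0.9630 = 0.3159 / 0.9630 = 0.3280 d.
D_c = (k_1/k_a) L₀ e^(−k_1 t_c) = (0.397/1.36) × 16.1 × e^(−0.397×0.3280) = 0.2919 × 16.1 × 0.8779 = 4.126 mg/L.

t_c ≈ 0.328 d; D_c ≈ 4.13 mg/L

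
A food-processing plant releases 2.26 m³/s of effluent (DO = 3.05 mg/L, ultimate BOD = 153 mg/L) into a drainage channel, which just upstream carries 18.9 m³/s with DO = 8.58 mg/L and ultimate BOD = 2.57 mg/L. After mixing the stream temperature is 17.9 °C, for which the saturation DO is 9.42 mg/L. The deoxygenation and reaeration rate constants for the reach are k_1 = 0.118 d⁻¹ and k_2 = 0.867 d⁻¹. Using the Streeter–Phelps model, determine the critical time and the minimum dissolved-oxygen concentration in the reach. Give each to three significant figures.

Mixed DO = (18.9×8.58 + 2.26×3.05)/(18.9+2.26) = 169.1/21.16 = 7.989 mg/L.
Mixed L₀ = (18.9×2.57 + 2.26×153)/(21.16) = 394.4/21.16 = 18.64 mg/L.
Initial deficit D₀ = C_s − DO₀ = 9.42 − 7.989 = 1.431 mg/L.
t_c = (1/0.7490) ln[(0.867/0.118)(1 − 1.431×0.7490/(0.118×18.64))] = 1.335 × ln(3.767) = 1.771 d.
D_c = (0.118/0.867) × 18.64 × e^(−0.118×1.771) = 0.1361 × 18.64 × 0.8114 = 2.058 mg/L.
Minimum DO = 9.42 − 2.058 = 7.362 mg/L.

t_c ≈ 1.77 d; minimum DO ≈ 7.36 mg/L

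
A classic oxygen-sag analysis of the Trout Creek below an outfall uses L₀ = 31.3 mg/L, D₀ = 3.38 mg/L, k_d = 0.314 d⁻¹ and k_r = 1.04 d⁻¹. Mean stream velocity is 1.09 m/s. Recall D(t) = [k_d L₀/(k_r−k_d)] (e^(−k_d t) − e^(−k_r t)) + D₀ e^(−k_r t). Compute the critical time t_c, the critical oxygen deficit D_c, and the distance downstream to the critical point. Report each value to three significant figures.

t_c ≈ 1.25 d; D_c ≈ 6.37 mg/L; x_c ≈ 118 km

t_c = [1/(k_r−k_d)] ln[(k_r/k_d)(1 − D₀(k_r−k_d)/(k_d L₀))]
= [1/(1.04−0.314)] ln[(1.04/0.314)(1 − 3.38×0.7260/(0.314×31.3))]
= (1/0.7260) ln[3.312 × 0.7503] = 1.377 × ln(2.485) = 1.377 × 0.9103 = 1.254 d.
D_c = (k_d/k_r) L₀ e^(−k_d t_c) = (0.314/1.04) × 31.3 × e^(−0.314×1.254) = 0.3019 × 31.3 × 0.6745 = 6.375 mg/L.
x_c = v t_c = 1.09 m/s × 1.254 d × 86400 s/d = 118100 m ≈ 118 km.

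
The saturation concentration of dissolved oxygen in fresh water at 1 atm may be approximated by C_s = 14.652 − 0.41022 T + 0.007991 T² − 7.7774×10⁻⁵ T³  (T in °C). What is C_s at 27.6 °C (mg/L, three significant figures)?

C_s ≈ 7.78 mg/L

C_s = 14.652 − 0.41022×27.6 + 0.007991×27.6² − 7.7774×10⁻⁵×27.6³ = 7.782 mg/L.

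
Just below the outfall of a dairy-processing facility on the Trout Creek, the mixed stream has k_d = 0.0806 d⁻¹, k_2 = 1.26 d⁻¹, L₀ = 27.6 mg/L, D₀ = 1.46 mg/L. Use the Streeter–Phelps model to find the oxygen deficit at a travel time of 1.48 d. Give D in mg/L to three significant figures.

k_d L₀/(k_2−k_d) = 0.0806×27.6/(1.26−0.0806) = 2.225/1.179 = 1.886 mg/L.
e^(−k_d t) = e^(−0.0806×1.480) = 0.8876; e^(−k_2 t) = e^(−1.26×1.480) = 0.1549.
D = 1.886 × (0.8876 − 0.1549) + 1.46 × 0.1549 = 1.382 + 0.2262 = 1.608 mg/L.

D ≈ 1.61 mg/L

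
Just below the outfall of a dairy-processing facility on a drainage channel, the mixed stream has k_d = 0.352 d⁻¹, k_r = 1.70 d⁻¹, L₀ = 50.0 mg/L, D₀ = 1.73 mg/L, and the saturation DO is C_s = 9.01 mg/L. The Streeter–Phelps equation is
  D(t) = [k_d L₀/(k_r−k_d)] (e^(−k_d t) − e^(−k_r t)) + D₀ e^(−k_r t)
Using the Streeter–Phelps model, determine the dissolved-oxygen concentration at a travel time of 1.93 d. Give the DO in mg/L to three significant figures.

DO ≈ 2.82 mg/L

k_d L₀/(k_r−k_d) = 0.352×50.0/(1.70−0.352) = 17.60/1.348 = 13.06 mg/L.
e^(−k_d t) = e^(−0.352×1.930) = 0.5069; e^(−k_r t) = e^(−1.70×1.930) = 0.03759.
D = 13.06 × (0.5069 − 0.03759) + 1.73 × 0.03759 = 6.128 + 0.06503 = 6.193 mg/L.
DO = C_s − D = 9.01 − 6.193 = 2.817 mg/L.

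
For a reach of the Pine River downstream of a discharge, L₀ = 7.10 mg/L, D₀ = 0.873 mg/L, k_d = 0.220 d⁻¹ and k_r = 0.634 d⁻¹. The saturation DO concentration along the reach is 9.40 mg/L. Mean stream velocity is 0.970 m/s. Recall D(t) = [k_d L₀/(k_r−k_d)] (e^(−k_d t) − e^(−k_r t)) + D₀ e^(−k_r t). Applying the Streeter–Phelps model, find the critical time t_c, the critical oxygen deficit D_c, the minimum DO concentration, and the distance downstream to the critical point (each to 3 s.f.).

With k_r/k_d = 2.882 and 1 − D₀(k_r−k_d)/(k_d L₀) = 0.7686,
t_c = ln(2.882 × 0.7686) / (0.634 − 0.220) = ln(2.215) / 0.4140 = 0.7953/0.4140 = 1.921 d.
L(t_c) = L₀ e^(−k_d t_c) = 7.10 × 0.6553 = 4.653 mg/L, and at the critical point k_r D_c = k_d L, so D_c = (0.220/0.634) × 4.653 = 1.615 mg/L.
Minimum DO = C_s − D_c = 9.40 − 1.615 = 7.785 mg/L.
x_c = v t_c = 0.970 m/s × 1.921 d × 86400 s/d = 161000 m ≈ 161 km.

t_c ≈ 1.92 d; D_c ≈ 1.61 mg/L; min DO ≈ 7.79 mg/L; x_c ≈ 161 km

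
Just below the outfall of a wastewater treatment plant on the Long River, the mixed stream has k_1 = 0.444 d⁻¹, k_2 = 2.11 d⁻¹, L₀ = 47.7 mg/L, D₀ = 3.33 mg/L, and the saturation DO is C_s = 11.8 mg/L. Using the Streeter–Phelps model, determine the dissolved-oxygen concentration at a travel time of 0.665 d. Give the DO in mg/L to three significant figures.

DO ≈ 4.64 mg/L

k_1 L₀/(k_2−k_1) = 0.444×47.7/(2.11−0.444) = 21.18/1.666 = 12.71 mg/L.
e^(−k_1 t) = e^(−0.444×0.6650) = 0.7443; e^(−k_2 t) = e^(−2.11×0.6650) = 0.2458.
D = 12.71 × (0.7443 − 0.2458) + 3.33 × 0.2458 = 6.337 + 0.8186 = 7.156 mg/L.
DO = C_s − D = 11.8 − 7.156 = 4.644 mg/L.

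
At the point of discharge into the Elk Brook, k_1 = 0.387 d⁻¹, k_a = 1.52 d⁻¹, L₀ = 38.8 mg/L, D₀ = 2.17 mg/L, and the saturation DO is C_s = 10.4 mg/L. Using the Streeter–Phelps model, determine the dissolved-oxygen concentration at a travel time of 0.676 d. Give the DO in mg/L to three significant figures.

DO ≈ 4.16 mg/L

k_1 L₀/(k_a−k_1) = 0.387×38.8/(1.52−0.387) = 15.02/1.133 = 13.25 mg/L.
e^(−k_1 t) = e^(−0.387×0.6760) = 0.7698; e^(−k_a t) = e^(−1.52×0.6760) = 0.3579.
D = 13.25 × (0.7698 − 0.3579) + 2.17 × 0.3579 = 5.459 + 0.7766 = 6.236 mg/L.
DO = C_s − D = 10.4 − 6.236 = 4.164 mg/L.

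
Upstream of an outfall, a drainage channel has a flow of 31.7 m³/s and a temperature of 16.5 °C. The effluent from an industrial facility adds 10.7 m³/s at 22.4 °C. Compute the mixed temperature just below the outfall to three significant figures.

18.0 °C

Flow-weighted mixing: C = (Q_r C_r + Q_w C_w)/(Q_r + Q_w)
= (31.7×16.5 + 10.7×22.4)/(31.7 + 10.7) = 762.7/42.40 = 17.99 °C.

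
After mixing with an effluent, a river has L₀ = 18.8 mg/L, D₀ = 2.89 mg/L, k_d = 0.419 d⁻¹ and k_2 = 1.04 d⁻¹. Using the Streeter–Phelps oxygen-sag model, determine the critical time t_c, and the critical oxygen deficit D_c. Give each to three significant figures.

t_c ≈ 1.05 d; D_c ≈ 4.88 mg/L

With k_2/k_d = 2.482 and 1 − D₀(k_2−k_d)/(k_d L₀) = 0.7722,
t_c = ln(2.482 × 0.7722) / (1.04 − 0.419) = ln(1.917) / 0.6210 = 0.6506/0.6210 = 1.048 d.
D_c = (k_d/k_2) L₀ e^(−k_d t_c) = (0.419/1.04) × 18.8 × e^(−0.419×1.048) = 0.4029 × 18.8 × 0.6447 = 4.883 mg/L.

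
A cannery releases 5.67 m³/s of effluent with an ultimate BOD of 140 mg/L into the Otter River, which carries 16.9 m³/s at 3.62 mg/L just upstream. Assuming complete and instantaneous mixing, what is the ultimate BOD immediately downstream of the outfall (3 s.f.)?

37.9 mg/L

Flow-weighted mixing: C = (Q_r C_r + Q_w C_w)/(Q_r + Q_w)
= (16.9×3.62 + 5.67×140)/(16.9 + 5.67) = 855.0/22.57 = 37.88 mg/L.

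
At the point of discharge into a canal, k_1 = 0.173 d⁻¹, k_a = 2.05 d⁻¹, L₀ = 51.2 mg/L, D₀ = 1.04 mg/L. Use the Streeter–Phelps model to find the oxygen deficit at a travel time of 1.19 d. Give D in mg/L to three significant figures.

k_1 L₀/(k_a−k_1) = 0.173×51.2/(2.05−0.173) = 8.858/1.877 = 4.719 mg/L.
e^(−k_1 t) = e^(−0.173×1.190) = 0.8139; e^(−k_a t) = e^(−2.05×1.190) = 0.08720.
D = 4.719 × (0.8139 − 0.08720) + 1.04 × 0.08720 = 3.429 + 0.09069 = 3.520 mg/L.

D ≈ 3.52 mg/L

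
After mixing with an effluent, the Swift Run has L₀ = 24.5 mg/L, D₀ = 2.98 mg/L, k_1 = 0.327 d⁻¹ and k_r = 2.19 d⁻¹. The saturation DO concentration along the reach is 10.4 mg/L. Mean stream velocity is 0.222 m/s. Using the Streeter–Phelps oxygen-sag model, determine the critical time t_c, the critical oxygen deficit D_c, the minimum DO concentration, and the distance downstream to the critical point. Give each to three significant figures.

t_c = [1/(k_r−k_1)] ln[(k_r/k_1)(1 − D₀(k_r−k_1)/(k_1 L₀))]
= [1/(2.19−0.327)] ln[(2.19/0.327)(1 − 2.98×1.863/(0.327×24.5))]
= (1/1.863) ln[6.697 × 0.3070] = 0.5368 × ln(2.056) = 0.5368 × 0.7209 = 0.3869 d.
L(t_c) = L₀ e^(−k_1 t_c) = 24.5 × 0.8811 = 21.59 mg/L, and at the critical point k_r D_c = k_1 L, so D_c = (0.327/2.19) × 21.59 = 3.223 mg/L.
Minimum DO = C_s − D_c = 10.4 − 3.223 = 7.177 mg/L.
x_c = v t_c = 0.222 m/s × 0.3869 d × 86400 s/d = 7422 m ≈ 7.42 km.

t_c ≈ 0.387 d; D_c ≈ 3.22 mg/L; min DO ≈ 7.18 mg/L; x_c ≈ 7.42 km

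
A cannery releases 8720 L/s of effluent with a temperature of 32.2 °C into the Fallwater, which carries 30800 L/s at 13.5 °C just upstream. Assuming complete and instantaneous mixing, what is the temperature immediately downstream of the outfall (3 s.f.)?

17.6 °C

Flow-weighted mixing: C = (Q_r C_r + Q_w C_w)/(Q_r + Q_w)
= (30800×13.5 + 8720×32.2)/(30800 + 8720) = 696600/39520 = 17.63 °C.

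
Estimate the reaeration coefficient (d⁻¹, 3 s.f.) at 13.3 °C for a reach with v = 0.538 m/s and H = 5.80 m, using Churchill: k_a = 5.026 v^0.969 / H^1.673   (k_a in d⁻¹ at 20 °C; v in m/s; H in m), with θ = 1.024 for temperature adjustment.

k_a ≈ 0.124 d⁻¹

k_a(20) = 5.026 × 0.538^0.969 / 5.80^1.673 = 5.026 × 0.5484 / 18.93 = 0.1456 d⁻¹.
k_a(13.3) = 0.1456 × 1.024^(13.3−20) = 0.1456 × 0.8531 = 0.1242 d⁻¹.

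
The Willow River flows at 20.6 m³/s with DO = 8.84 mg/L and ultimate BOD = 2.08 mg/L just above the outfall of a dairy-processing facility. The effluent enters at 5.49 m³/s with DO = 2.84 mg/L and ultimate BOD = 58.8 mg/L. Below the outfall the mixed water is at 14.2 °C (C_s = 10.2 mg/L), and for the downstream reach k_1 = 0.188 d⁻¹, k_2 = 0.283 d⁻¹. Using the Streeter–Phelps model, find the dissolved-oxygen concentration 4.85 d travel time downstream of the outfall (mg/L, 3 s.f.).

DO ≈ 5.42 mg/L

Mixed DO = (20.6×8.84 + 5.49×2.84)/(20.6+5.49) = 197.7/26.09 = 7.577 mg/L.
Mixed L₀ = (20.6×2.08 + 5.49×58.8)/(26.09) = 365.7/26.09 = 14.02 mg/L.
Initial deficit D₀ = C_s − DO₀ = 10.2 − 7.577 = 2.623 mg/L.
D(4.85) = [0.188×14.02/(0.283−0.188)](e^(−0.188×4.85) − e^(−0.283×4.85)) + 2.623 e^(−0.283×4.85)
= 27.74 × (0.4018 − 0.2535) + 2.623 × 0.2535 = 4.779 mg/L.
DO = 10.2 − 4.779 = 5.421 mg/L.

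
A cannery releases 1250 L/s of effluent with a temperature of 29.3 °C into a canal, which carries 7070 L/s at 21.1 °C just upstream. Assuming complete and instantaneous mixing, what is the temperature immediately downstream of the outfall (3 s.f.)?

22.3 °C

Flow-weighted mixing: C = (Q_r C_r + Q_w C_w)/(Q_r + Q_w)
= (7070×21.1 + 1250×29.3)/(7070 + 1250) = 185800/8320 = 22.33 °C.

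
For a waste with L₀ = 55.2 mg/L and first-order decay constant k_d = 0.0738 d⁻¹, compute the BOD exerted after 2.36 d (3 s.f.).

y_t = L₀(1 − e^(−k_d t)) = 55.2 × (1 − e^(−0.0738×2.36))
= 55.2 × (1 − 0.8402) = 55.2 × 0.1598 = 8.823 mg/L.

y ≈ 8.82 mg/L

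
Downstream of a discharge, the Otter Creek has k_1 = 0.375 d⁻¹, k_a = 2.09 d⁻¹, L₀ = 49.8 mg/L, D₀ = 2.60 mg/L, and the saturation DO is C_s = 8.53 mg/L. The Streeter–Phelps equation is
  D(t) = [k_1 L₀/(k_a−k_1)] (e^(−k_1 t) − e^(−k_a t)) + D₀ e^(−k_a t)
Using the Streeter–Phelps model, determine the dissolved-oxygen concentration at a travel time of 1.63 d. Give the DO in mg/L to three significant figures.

k_1 L₀/(k_a−k_1) = 0.375×49.8/(2.09−0.375) = 18.67/1.715 = 10.89 mg/L.
e^(−k_1 t) = e^(−0.375×1.630) = 0.5427; e^(−k_a t) = e^(−2.09×1.630) = 0.03315.
D = 10.89 × (0.5427 − 0.03315) + 2.60 × 0.03315 = 5.548 + 0.08619 = 5.634 mg/L.
DO = C_s − D = 8.53 − 5.634 = 2.896 mg/L.

DO ≈ 2.90 mg/L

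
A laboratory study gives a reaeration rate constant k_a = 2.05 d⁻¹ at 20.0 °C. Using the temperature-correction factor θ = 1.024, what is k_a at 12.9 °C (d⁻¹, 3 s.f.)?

k_a(T₂) = k_a(T₁) · θ^(T₂−T₁) = 2.05 × 1.024^(12.9−20.0)
= 2.05 × 1.024^-7.10 = 2.05 × 0.8450 = 1.732 d⁻¹.

k_a ≈ 1.73 d⁻¹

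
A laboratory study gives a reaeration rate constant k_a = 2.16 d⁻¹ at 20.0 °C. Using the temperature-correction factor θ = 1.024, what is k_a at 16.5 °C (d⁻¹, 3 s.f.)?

k_a(T₂) = k_a(T₁) · θ^(T₂−T₁) = 2.16 × 1.024^(16.5−20.0)
= 2.16 × 1.024^-3.50 = 2.16 × 0.9203 = 1.988 d⁻¹.

k_a ≈ 1.99 d⁻¹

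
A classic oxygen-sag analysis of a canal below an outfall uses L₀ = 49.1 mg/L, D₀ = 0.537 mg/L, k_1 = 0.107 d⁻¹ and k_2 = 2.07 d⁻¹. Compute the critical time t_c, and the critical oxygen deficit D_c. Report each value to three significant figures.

t_c = [1/(k_2−k_1)] ln[(k_2/k_1)(1 − D₀(k_2−k_1)/(k_1 L₀))]
= [1/(2.07−0.107)] ln[(2.07/0.107)(1 − 0.537×1.963/(0.107×49.1))]
= (1/1.963) ln[19.35 × 0.7994] = 0.5094 × ln(15.46) = 0.5094 × 2.739 = 1.395 d.
L(t_c) = L₀ e^(−k_1 t_c) = 49.1 × 0.8613 = 42.29 mg/L, and at the critical point k_2 D_c = k_1 L, so D_c = (0.107/2.07) × 42.29 = 2.186 mg/L.

t_c ≈ 1.40 d; D_c ≈ 2.19 mg/L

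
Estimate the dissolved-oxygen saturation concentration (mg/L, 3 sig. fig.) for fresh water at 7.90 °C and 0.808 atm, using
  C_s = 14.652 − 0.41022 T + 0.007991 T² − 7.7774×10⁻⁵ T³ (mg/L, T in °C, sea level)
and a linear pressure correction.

C_s ≈ 9.59 mg/L

At sea level: C_s = 14.652 − 0.41022×7.90 + 0.007991×7.90² − 7.7774×10⁻⁵×7.90³ = 11.87 mg/L.
Pressure correction: C_s' = 11.87 × 0.808 = 9.592 mg/L.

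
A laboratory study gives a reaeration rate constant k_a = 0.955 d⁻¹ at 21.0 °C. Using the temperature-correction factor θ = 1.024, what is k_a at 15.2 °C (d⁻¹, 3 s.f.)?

k_a(T₂) = k_a(T₁) · θ^(T₂−T₁) = 0.955 × 1.024^(15.2−21.0)
= 0.955 × 1.024^-5.80 = 0.955 × 0.8715 = 0.8323 d⁻¹.

k_a ≈ 0.832 d⁻¹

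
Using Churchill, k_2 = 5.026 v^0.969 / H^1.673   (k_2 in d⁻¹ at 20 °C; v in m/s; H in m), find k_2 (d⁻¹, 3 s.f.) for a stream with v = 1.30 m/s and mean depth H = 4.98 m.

k_2 = 5.026 × 1.30^0.969 / 4.98^1.673 = 5.026 × 1.289 / 14.67 = 0.4417 d⁻¹.

k_2 ≈ 0.442 d⁻¹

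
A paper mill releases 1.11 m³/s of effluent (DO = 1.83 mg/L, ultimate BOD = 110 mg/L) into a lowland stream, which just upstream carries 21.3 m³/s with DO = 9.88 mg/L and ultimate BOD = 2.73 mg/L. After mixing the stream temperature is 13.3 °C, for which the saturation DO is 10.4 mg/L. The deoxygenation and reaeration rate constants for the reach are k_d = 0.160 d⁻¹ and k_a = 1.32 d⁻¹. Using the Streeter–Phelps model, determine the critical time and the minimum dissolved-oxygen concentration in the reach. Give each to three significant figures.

t_c ≈ 0.301 d; minimum DO ≈ 9.47 mg/L

Mixed DO = (21.3×9.88 + 1.11×1.83)/(21.3+1.11) = 212.5/22.41 = 9.481 mg/L.
Mixed L₀ = (21.3×2.73 + 1.11×110)/(22.41) = 180.2/22.41 = 8.043 mg/L.
Initial deficit D₀ = C_s − DO₀ = 10.4 − 9.481 = 0.9187 mg/L.
t_c = (1/1.160) ln[(1.32/0.160)(1 − 0.9187×1.160/(0.160×8.043))] = 0.8621 × ln(1.418) = 0.3011 d.
D_c = (0.160/1.32) × 8.043 × e^(−0.160×0.3011) = 0.1212 × 8.043 × 0.9530 = 0.9291 mg/L.
Minimum DO = 10.4 − 0.9291 = 9.471 mg/L.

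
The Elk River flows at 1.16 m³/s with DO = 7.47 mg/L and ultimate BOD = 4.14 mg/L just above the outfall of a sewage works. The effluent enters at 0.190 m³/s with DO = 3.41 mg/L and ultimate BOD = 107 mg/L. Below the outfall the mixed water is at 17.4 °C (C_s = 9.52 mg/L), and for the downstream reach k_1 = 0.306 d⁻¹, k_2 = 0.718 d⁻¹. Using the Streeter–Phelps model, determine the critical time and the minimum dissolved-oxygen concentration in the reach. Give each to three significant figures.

Mixed DO = (1.16×7.47 + 0.190×3.41)/(1.16+0.190) = 9.313/1.350 = 6.899 mg/L.
Mixed L₀ = (1.16×4.14 + 0.190×107)/(1.350) = 25.13/1.350 = 18.62 mg/L.
Initial deficit D₀ = C_s − DO₀ = 9.52 − 6.899 = 2.621 mg/L.
t_c = (1/0.4120) ln[(0.718/0.306)(1 − 2.621×0.4120/(0.306×18.62))] = 2.427 × ln(1.902) = 1.560 d.
D_c = (0.306/0.718) × 18.62 × e^(−0.306×1.560) = 0.4262 × 18.62 × 0.6204 = 4.923 mg/L.
Minimum DO = 9.52 − 4.923 = 4.597 mg/L.

t_c ≈ 1.56 d; minimum DO ≈ 4.60 mg/L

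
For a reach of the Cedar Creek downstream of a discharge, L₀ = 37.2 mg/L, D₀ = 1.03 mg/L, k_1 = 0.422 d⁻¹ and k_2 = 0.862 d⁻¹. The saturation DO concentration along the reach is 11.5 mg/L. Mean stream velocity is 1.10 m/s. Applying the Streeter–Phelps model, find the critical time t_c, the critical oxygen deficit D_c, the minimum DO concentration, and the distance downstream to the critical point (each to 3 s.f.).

At the critical point dD/dt = 0, so k_1 L₀ e^(−k_1 t) = k_2 D. Substituting D(t) from the Streeter–Phelps equation and solving for t gives
t_c = ln[(k_2/k_1)(1 − D₀(k_2−k_1)/(k_1 L₀))] / (k_2−k_1).
Here k_2−k_1 = 0.4400 d⁻¹ and 1 − D₀(k_2−k_1)/(k_1 L₀) = 1 − 1.03×0.4400/(0.422×37.2) = 0.9711, so
t_c = ln(2.043 × 0.9711) / 0.4400 = 0.6850 / 0.4400 = 1.557 d.
D_c = (k_1/k_2) L₀ e^(−k_1 t_c) = (0.422/0.862) × 37.2 × e^(−0.422×1.557) = 0.4896 × 37.2 × 0.5184 = 9.442 mg/L.
Minimum DO = C_s − D_c = 11.5 − 9.442 = 2.058 mg/L.
x_c = v t_c = 1.10 m/s × 1.557 d × 86400 s/d = 148000 m ≈ 148 km.

t_c ≈ 1.56 d; D_c ≈ 9.44 mg/L; min DO ≈ 2.06 mg/L; x_c ≈ 148 km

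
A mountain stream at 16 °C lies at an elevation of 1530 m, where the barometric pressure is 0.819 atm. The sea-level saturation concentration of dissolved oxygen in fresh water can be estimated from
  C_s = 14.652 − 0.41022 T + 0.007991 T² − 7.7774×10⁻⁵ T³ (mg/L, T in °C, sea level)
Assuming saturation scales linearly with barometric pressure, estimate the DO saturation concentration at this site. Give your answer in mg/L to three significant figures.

At sea level: C_s = 14.652 − 0.41022×16 + 0.007991×16² − 7.7774×10⁻⁵×16³ = 9.816 mg/L.
Pressure correction: C_s' = 9.816 × 0.819 = 8.039 mg/L.

C_s ≈ 8.04 mg/L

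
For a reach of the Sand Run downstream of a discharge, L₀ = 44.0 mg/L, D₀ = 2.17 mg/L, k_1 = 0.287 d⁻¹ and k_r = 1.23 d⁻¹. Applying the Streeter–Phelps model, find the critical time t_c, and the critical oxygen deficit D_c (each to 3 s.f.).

At the critical point dD/dt = 0, so k_1 L₀ e^(−k_1 t) = k_r D. Substituting D(t) from the Streeter–Phelps equation and solving for t gives
t_c = ln[(k_r/k_1)(1 − D₀(k_r−k_1)/(k_1 L₀))] / (k_r−k_1).
Here k_r−k_1 = 0.9430 d⁻¹ and 1 − D₀(k_r−k_1)/(k_1 L₀) = 1 − 2.17×0.9430/(0.287×44.0) = 0.8380, so
t_c = ln(4.286 × 0.8380) / 0.9430 = 1.278 / 0.9430 = 1.356 d.
L(t_c) = L₀ e^(−k_1 t_c) = 44.0 × 0.6777 = 29.82 mg/L, and at the critical point k_r D_c = k_1 L, so D_c = (0.287/1.23) × 29.82 = 6.957 mg/L.

t_c ≈ 1.36 d; D_c ≈ 6.96 mg/L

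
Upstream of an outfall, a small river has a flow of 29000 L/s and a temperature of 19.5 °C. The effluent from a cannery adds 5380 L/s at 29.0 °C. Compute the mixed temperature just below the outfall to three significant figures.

Flow-weighted mixing: C = (Q_r C_r + Q_w C_w)/(Q_r + Q_w)
= (29000×19.5 + 5380×29.0)/(29000 + 5380) = 721500/34380 = 20.99 °C.

21.0 °C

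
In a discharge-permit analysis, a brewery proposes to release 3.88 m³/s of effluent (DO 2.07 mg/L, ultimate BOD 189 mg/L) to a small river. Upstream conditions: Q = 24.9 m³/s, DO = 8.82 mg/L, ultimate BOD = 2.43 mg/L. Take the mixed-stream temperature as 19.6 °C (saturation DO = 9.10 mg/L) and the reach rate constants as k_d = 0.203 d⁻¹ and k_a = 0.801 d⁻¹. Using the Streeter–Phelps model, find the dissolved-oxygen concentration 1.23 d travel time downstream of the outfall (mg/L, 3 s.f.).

Mixed DO = (24.9×8.82 + 3.88×2.07)/(24.9+3.88) = 227.6/28.78 = 7.910 mg/L.
Mixed L₀ = (24.9×2.43 + 3.88×189)/(28.78) = 793.8/28.78 = 27.58 mg/L.
Initial deficit D₀ = C_s − DO₀ = 9.10 − 7.910 = 1.190 mg/L.
D(1.23) = [0.203×27.58/(0.801−0.203)](e^(−0.203×1.23) − e^(−0.801×1.23)) + 1.190 e^(−0.801×1.23)
= 9.363 × (0.7790 − 0.3734) + 1.190 × 0.3734 = 4.243 mg/L.
DO = 9.10 − 4.243 = 4.857 mg/L.

DO ≈ 4.86 mg/L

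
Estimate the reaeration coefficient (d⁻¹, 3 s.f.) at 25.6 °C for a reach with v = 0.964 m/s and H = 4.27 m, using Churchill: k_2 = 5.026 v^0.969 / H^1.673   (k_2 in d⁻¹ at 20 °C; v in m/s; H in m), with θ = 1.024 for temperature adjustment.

k_2(20) = 5.026 × 0.964^0.969 / 4.27^1.673 = 5.026 × 0.9651 / 11.34 = 0.4276 d⁻¹.
k_2(25.6) = 0.4276 × 1.024^(25.6−20) = 0.4276 × 1.142 = 0.4884 d⁻¹.

k_2 ≈ 0.488 d⁻¹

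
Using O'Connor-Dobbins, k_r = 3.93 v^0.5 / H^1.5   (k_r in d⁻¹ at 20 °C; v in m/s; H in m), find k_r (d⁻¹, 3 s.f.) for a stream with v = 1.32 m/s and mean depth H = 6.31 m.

k_r = 3.93 × 1.32^0.5 / 6.31^1.5 = 3.93 × 1.149 / 15.85 = 0.2849 d⁻¹.

k_r ≈ 0.285 d⁻¹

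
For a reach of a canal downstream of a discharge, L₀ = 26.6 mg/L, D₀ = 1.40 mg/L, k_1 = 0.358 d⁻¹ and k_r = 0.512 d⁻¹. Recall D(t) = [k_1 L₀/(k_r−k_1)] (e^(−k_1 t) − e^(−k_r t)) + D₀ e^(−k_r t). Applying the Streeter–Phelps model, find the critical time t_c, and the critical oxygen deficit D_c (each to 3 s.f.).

t_c ≈ 2.17 d; D_c ≈ 8.54 mg/L

With k_r/k_1 = 1.430 and 1 − D₀(k_r−k_1)/(k_1 L₀) = 0.9774,
t_c = ln(1.430 × 0.9774) / (0.512 − 0.358) = ln(1.398) / 0.1540 = 0.3349/0.1540 = 2.175 d.
L(t_c) = L₀ e^(−k_1 t_c) = 26.6 × 0.4591 = 12.21 mg/L, and at the critical point k_r D_c = k_1 L, so D_c = (0.358/0.512) × 12.21 = 8.539 mg/L.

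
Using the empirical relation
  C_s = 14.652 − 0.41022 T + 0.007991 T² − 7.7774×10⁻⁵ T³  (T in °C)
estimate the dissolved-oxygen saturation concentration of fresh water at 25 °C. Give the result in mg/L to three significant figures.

C_s = 14.652 − 0.41022×25 + 0.007991×25² − 7.7774×10⁻⁵×25³ = 8.176 mg/L.

C_s ≈ 8.18 mg/L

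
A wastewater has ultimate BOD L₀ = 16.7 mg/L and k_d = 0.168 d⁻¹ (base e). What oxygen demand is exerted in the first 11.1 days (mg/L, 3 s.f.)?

y_t = L₀(1 − e^(−k_d t)) = 16.7 × (1 − e^(−0.168×11.1))
= 16.7 × (1 − 0.1549) = 16.7 × 0.8451 = 14.11 mg/L.

y ≈ 14.1 mg/L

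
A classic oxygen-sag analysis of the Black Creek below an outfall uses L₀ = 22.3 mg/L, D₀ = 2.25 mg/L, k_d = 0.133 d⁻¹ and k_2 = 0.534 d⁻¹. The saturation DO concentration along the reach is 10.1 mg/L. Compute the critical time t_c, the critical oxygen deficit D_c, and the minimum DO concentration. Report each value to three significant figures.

t_c ≈ 2.56 d; D_c ≈ 3.95 mg/L; min DO ≈ 6.15 mg/L

t_c = [1/(k_2−k_d)] ln[(k_2/k_d)(1 − D₀(k_2−k_d)/(k_d L₀))]
= [1/(0.534−0.133)] ln[(0.534/0.133)(1 − 2.25×0.4010/(0.133×22.3))]
= (1/0.4010) ln[4.015 × 0.6958] = 2.494 × ln(2.794) = 2.494 × 1.027 = 2.562 d.
D_c = (k_d/k_2) L₀ e^(−k_d t_c) = (0.133/0.534) × 22.3 × e^(−0.133×2.562) = 0.2491 × 22.3 × 0.7112 = 3.950 mg/L.
Minimum DO = C_s − D_c = 10.1 − 3.950 = 6.150 mg/L.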